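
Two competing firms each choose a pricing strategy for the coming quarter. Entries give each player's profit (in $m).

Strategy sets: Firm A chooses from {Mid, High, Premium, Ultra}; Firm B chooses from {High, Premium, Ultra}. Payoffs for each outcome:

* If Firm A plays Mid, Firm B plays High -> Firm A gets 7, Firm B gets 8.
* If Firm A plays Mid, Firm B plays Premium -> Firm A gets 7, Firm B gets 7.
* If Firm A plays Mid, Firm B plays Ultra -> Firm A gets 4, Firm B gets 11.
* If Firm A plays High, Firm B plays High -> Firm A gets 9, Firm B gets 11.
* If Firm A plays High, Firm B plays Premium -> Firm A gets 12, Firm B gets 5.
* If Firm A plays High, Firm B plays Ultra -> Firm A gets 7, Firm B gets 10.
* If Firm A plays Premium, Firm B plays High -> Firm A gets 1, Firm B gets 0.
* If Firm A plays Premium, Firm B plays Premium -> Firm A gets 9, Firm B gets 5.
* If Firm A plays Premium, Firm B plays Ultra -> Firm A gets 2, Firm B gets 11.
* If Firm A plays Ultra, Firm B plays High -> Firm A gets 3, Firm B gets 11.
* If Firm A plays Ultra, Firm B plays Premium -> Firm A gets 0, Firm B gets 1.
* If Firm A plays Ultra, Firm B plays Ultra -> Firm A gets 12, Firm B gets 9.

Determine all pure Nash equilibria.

Firm A against High: payoffs 7, 9, 1, 3 → best response High.
Firm A against Premium: payoffs 7, 12, 9, 0 → best response High.
Firm A against Ultra: payoffs 4, 7, 2, 12 → best response Ultra.
Firm B against Mid: payoffs 8, 7, 11 → best response Ultra.
Firm B against High: payoffs 11, 5, 10 → best response High.
Firm B against Premium: payoffs 0, 5, 11 → best response Ultra.
Firm B against Ultra: payoffs 11, 1, 9 → best response High.
Mutual best responses: (High, High).

The unique pure-strategy Nash equilibrium is (High, High).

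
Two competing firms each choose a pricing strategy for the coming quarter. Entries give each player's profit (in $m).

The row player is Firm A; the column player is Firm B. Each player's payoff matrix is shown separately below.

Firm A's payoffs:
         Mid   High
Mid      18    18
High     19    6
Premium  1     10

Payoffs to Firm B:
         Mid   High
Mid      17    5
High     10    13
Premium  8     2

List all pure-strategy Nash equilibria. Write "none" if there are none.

No pure-strategy Nash equilibrium.

Firm A against Mid: payoffs 18, 19, 1 → best response High.
Firm A against High: payoffs 18, 6, 10 → best response Mid.
Firm B against Mid: payoffs 17, 5 → best response Mid.
Firm B against High: payoffs 10, 13 → best response High.
Firm B against Premium: payoffs 8, 2 → best response Mid.
No profile is a mutual best response for all players.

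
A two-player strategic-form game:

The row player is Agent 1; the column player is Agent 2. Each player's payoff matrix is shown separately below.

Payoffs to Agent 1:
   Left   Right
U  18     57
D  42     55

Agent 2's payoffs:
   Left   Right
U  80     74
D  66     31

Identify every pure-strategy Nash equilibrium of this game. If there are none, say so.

(D, Left)

(U, Left): Agent 1 can switch to D (18 → 42). Not NE.
(U, Right): Agent 2 can switch to Left (74 → 80). Not NE.
(D, Left): Agent 1 gets 42, best alternative 18; Agent 2 gets 66, best alternative 31. No profitable deviation — NE.
(D, Right): Agent 1 can switch to U (55 → 57). Not NE.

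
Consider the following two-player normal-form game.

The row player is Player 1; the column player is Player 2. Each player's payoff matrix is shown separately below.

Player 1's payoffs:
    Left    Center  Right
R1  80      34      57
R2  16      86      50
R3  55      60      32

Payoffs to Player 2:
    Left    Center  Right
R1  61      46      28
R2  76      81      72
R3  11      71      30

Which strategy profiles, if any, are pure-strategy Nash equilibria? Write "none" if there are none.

The pure Nash equilibria are (R1, Left), (R2, Center).

For each player, find the best response to each opponent profile; mutual best responses are the pure NE.
Player 1 against Left: payoffs 80, 16, 55 → best response R1.
Player 1 against Center: payoffs 34, 86, 60 → best response R2.
Player 1 against Right: payoffs 57, 50, 32 → best response R1.
Player 2 against R1: payoffs 61, 46, 28 → best response Left.
Player 2 against R2: payoffs 76, 81, 72 → best response Center.
Player 2 against R3: payoffs 11, 71, 30 → best response Center.
Mutual best responses: (R1, Left); (R2, Center).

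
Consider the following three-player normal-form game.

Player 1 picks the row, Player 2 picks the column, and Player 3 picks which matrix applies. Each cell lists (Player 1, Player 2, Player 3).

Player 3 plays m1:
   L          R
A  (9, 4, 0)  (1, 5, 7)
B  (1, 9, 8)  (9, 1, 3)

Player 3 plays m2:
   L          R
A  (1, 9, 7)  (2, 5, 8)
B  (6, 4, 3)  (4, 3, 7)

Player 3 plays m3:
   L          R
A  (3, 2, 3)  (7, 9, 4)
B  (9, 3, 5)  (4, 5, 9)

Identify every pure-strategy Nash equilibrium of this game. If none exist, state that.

Player 1 against (L, m1): payoffs 9, 1 → best response A.
Player 1 against (L, m2): payoffs 1, 6 → best response B.
Player 1 against (L, m3): payoffs 3, 9 → best response B.
Player 1 against (R, m1): payoffs 1, 9 → best response B.
Player 1 against (R, m2): payoffs 2, 4 → best response B.
Player 1 against (R, m3): payoffs 7, 4 → best response A.
Player 2 against (A, m1): payoffs 4, 5 → best response R.
Player 2 against (A, m2): payoffs 9, 5 → best response L.
Player 2 against (A, m3): payoffs 2, 9 → best response R.
Player 2 against (B, m1): payoffs 9, 1 → best response L.
Player 2 against (B, m2): payoffs 4, 3 → best response L.
Player 2 against (B, m3): payoffs 3, 5 → best response R.
Player 3 against (A, L): payoffs 0, 7, 3 → best response m2.
Player 3 against (A, R): payoffs 7, 8, 4 → best response m2.
Player 3 against (B, L): payoffs 8, 3, 5 → best response m1.
Player 3 against (B, R): payoffs 3, 7, 9 → best response m3.
No profile is a mutual best response for all players.

none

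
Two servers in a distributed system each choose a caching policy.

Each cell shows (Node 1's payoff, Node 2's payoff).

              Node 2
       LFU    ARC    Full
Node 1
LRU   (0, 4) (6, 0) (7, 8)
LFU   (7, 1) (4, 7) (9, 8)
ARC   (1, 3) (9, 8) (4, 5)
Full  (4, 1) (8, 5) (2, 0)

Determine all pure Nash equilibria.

Pure-strategy Nash equilibria: (LFU, Full); (ARC, ARC)

Node 1 against LFU: payoffs 0, 7, 1, 4 → best response LFU.
Node 1 against ARC: payoffs 6, 4, 9, 8 → best response ARC.
Node 1 against Full: payoffs 7, 9, 4, 2 → best response LFU.
Node 2 against LRU: payoffs 4, 0, 8 → best response Full.
Node 2 against LFU: payoffs 1, 7, 8 → best response Full.
Node 2 against ARC: payoffs 3, 8, 5 → best response ARC.
Node 2 against Full: payoffs 1, 5, 0 → best response ARC.
Mutual best responses: (LFU, Full); (ARC, ARC).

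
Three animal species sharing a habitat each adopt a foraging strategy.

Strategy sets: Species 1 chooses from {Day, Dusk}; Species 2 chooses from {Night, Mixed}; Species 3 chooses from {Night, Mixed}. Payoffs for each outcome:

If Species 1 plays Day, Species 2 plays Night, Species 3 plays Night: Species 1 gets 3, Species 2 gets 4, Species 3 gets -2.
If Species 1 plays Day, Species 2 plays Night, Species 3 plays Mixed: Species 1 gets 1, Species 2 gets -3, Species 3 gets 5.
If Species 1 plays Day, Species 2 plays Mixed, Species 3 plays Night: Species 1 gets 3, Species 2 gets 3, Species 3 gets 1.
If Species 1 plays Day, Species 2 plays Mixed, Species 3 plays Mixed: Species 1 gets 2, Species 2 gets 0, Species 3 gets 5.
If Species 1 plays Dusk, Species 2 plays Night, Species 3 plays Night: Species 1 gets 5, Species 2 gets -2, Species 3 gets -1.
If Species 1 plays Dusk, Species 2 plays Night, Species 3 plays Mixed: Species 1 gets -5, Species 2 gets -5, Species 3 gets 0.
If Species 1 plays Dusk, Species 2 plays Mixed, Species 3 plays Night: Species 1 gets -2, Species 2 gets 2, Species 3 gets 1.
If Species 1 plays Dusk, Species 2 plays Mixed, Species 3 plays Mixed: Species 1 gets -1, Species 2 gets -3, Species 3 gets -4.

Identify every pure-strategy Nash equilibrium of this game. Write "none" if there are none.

Species 1 against (Night, Night): payoffs 3, 5 → best response Dusk.
Species 1 against (Night, Mixed): payoffs 1, -5 → best response Day.
Species 1 against (Mixed, Night): payoffs 3, -2 → best response Day.
Species 1 against (Mixed, Mixed): payoffs 2, -1 → best response Day.
Species 2 against (Day, Night): payoffs 4, 3 → best response Night.
Species 2 against (Day, Mixed): payoffs -3, 0 → best response Mixed.
Species 2 against (Dusk, Night): payoffs -2, 2 → best response Mixed.
Species 2 against (Dusk, Mixed): payoffs -5, -3 → best response Mixed.
Species 3 against (Day, Night): payoffs -2, 5 → best response Mixed.
Species 3 against (Day, Mixed): payoffs 1, 5 → best response Mixed.
Species 3 against (Dusk, Night): payoffs -1, 0 → best response Mixed.
Species 3 against (Dusk, Mixed): payoffs 1, -4 → best response Night.
Mutual best responses: (Day, Mixed, Mixed).

The unique pure-strategy Nash equilibrium is (Day, Mixed, Mixed).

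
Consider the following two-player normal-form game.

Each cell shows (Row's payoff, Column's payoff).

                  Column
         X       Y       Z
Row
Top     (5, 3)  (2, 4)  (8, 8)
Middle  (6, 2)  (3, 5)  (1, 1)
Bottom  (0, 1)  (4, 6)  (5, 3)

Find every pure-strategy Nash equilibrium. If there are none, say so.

(Top, Z) and (Bottom, Y)

Row against X: payoffs 5, 6, 0 → best response Middle.
Row against Y: payoffs 2, 3, 4 → best response Bottom.
Row against Z: payoffs 8, 1, 5 → best response Top.
Column against Top: payoffs 3, 4, 8 → best response Z.
Column against Middle: payoffs 2, 5, 1 → best response Y.
Column against Bottom: payoffs 1, 6, 3 → best response Y.
Mutual best responses: (Top, Z); (Bottom, Y).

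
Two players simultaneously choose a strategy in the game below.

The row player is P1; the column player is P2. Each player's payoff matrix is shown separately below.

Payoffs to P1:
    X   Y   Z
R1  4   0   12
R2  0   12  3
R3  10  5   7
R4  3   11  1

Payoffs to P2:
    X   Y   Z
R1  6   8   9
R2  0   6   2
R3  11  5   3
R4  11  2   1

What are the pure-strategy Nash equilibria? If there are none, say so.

The pure Nash equilibria are (R1, Z); (R2, Y); (R3, X).

(R1, X): P1 can switch to R3 (4 → 10). Not NE.
(R1, Y): P1 can switch to R2 (0 → 12). Not NE.
(R1, Z): P1 gets 12, best alternative 7; P2 gets 9, best alternative 8. No profitable deviation — NE.
(R2, X): P1 can switch to R1 (0 → 4). Not NE.
(R2, Y): P1 gets 12, best alternative 11; P2 gets 6, best alternative 2. No profitable deviation — NE.
(R2, Z): P1 can switch to R1 (3 → 12). Not NE.
(R3, X): P1 gets 10, best alternative 4; P2 gets 11, best alternative 5. No profitable deviation — NE.
(R3, Y): P1 can switch to R2 (5 → 12). Not NE.
(R3, Z): P1 can switch to R1 (7 → 12). Not NE.
(R4, X): P1 can switch to R1 (3 → 4). Not NE.
(R4, Y): P1 can switch to R2 (11 → 12). Not NE.
(The remaining 1 profile has a profitable deviation by the same check.)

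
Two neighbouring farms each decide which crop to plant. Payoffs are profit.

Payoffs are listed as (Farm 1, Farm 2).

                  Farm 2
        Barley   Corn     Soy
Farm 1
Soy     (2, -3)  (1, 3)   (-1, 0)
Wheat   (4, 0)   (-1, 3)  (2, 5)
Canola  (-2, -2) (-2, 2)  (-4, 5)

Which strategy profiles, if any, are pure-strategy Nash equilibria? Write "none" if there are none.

Check each profile: it is a Nash equilibrium iff no player can strictly gain by switching unilaterally.
(Soy, Barley): Farm 1 can switch to Wheat (2 → 4). Not NE.
(Soy, Corn): Farm 1 gets 1, best alternative -1; Farm 2 gets 3, best alternative 0. No profitable deviation — NE.
(Soy, Soy): Farm 1 can switch to Wheat (-1 → 2). Not NE.
(Wheat, Barley): Farm 2 can switch to Corn (0 → 3). Not NE.
(Wheat, Corn): Farm 1 can switch to Soy (-1 → 1). Not NE.
(Wheat, Soy): Farm 1 gets 2, best alternative -1; Farm 2 gets 5, best alternative 3. No profitable deviation — NE.
(Canola, Barley): Farm 1 can switch to Soy (-2 → 2). Not NE.
(Canola, Corn): Farm 1 can switch to Soy (-2 → 1). Not NE.
(Canola, Soy): Farm 1 can switch to Soy (-4 → -1). Not NE.

Pure-strategy Nash equilibria: (Soy, Corn); (Wheat, Soy)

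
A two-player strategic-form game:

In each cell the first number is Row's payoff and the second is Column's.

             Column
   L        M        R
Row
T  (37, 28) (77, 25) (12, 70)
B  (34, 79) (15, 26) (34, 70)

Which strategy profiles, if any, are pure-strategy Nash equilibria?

(T, L): Column can switch to R (28 → 70). Not NE.
(T, M): Column can switch to L (25 → 28). Not NE.
(T, R): Row can switch to B (12 → 34). Not NE.
(B, L): Row can switch to T (34 → 37). Not NE.
(B, M): Row can switch to T (15 → 77). Not NE.
(B, R): Column can switch to L (70 → 79). Not NE.

none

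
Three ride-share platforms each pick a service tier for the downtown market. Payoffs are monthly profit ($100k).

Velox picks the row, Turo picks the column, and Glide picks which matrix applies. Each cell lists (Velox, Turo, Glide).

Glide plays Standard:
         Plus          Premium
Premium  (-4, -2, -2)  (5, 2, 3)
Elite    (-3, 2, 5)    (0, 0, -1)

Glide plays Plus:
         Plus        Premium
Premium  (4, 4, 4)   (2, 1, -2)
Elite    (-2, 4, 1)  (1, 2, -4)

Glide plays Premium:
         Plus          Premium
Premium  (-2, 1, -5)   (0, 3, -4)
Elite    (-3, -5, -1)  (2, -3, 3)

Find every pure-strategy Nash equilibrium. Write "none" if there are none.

(Premium, Plus, Standard): Velox can switch to Elite (-4 → -3). Not NE.
(Premium, Plus, Plus): Velox gets 4, best alternative -2; Turo gets 4, best alternative 1; Glide gets 4, best alternative -2. No profitable deviation — NE.
(Premium, Plus, Premium): Turo can switch to Premium (1 → 3). Not NE.
(Premium, Premium, Standard): Velox gets 5, best alternative 0; Turo gets 2, best alternative -2; Glide gets 3, best alternative -2. No profitable deviation — NE.
(Premium, Premium, Plus): Turo can switch to Plus (1 → 4). Not NE.
(Premium, Premium, Premium): Velox can switch to Elite (0 → 2). Not NE.
(Elite, Plus, Standard): Velox gets -3, best alternative -4; Turo gets 2, best alternative 0; Glide gets 5, best alternative 1. No profitable deviation — NE.
(Elite, Plus, Plus): Velox can switch to Premium (-2 → 4). Not NE.
(Elite, Plus, Premium): Velox can switch to Premium (-3 → -2). Not NE.
(Elite, Premium, Standard): Velox can switch to Premium (0 → 5). Not NE.
(Elite, Premium, Plus): Velox can switch to Premium (1 → 2). Not NE.
(Elite, Premium, Premium): Velox gets 2, best alternative 0; Turo gets -3, best alternative -5; Glide gets 3, best alternative -1. No profitable deviation — NE.

The pure Nash equilibria are (Premium, Plus, Plus) and (Premium, Premium, Standard) and (Elite, Plus, Standard) and (Elite, Premium, Premium).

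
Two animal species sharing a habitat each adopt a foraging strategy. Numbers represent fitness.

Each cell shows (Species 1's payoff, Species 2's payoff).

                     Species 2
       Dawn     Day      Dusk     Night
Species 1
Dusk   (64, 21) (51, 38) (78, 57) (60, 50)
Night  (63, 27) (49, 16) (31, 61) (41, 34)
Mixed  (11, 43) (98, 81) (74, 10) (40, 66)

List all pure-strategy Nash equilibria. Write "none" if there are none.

(Dusk, Dusk), (Mixed, Day)

Species 1 against Dawn: payoffs 64, 63, 11 → best response Dusk.
Species 1 against Day: payoffs 51, 49, 98 → best response Mixed.
Species 1 against Dusk: payoffs 78, 31, 74 → best response Dusk.
Species 1 against Night: payoffs 60, 41, 40 → best response Dusk.
Species 2 against Dusk: payoffs 21, 38, 57, 50 → best response Dusk.
Species 2 against Night: payoffs 27, 16, 61, 34 → best response Dusk.
Species 2 against Mixed: payoffs 43, 81, 10, 66 → best response Day.
Mutual best responses: (Dusk, Dusk); (Mixed, Day).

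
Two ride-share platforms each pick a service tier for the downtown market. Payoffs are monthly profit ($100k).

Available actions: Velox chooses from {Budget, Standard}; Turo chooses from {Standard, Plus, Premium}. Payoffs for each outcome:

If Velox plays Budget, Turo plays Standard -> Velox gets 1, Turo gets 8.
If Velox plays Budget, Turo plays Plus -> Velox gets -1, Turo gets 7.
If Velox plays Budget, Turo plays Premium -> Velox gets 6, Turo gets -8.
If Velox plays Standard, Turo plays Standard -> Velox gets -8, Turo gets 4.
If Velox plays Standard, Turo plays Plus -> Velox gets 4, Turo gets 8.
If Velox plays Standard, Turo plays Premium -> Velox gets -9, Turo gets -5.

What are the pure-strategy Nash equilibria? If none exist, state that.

Pure-strategy Nash equilibria: (Budget, Standard); (Standard, Plus)

For each strategy profile, look for a profitable unilateral deviation.
(Budget, Standard): Velox gets 1, best alternative -8; Turo gets 8, best alternative 7. No profitable deviation — NE.
(Budget, Plus): Velox can switch to Standard (-1 → 4). Not NE.
(Budget, Premium): Turo can switch to Standard (-8 → 8). Not NE.
(Standard, Standard): Velox can switch to Budget (-8 → 1). Not NE.
(Standard, Plus): Velox gets 4, best alternative -1; Turo gets 8, best alternative 4. No profitable deviation — NE.
(Standard, Premium): Velox can switch to Budget (-9 → 6). Not NE.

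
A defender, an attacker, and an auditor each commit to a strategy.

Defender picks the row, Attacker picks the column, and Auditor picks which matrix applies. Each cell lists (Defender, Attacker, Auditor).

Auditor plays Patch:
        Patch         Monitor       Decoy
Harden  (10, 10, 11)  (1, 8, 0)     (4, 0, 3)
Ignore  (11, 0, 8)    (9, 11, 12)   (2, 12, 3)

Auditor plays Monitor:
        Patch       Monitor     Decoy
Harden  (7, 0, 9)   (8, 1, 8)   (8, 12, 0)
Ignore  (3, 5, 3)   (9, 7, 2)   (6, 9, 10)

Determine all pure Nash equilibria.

There is no pure-strategy Nash equilibrium.

For each player, find the best response to each opponent profile; mutual best responses are the pure NE.
Defender against (Patch, Patch): payoffs 10, 11 → best response Ignore.
Defender against (Patch, Monitor): payoffs 7, 3 → best response Harden.
Defender against (Monitor, Patch): payoffs 1, 9 → best response Ignore.
Defender against (Monitor, Monitor): payoffs 8, 9 → best response Ignore.
Defender against (Decoy, Patch): payoffs 4, 2 → best response Harden.
Defender against (Decoy, Monitor): payoffs 8, 6 → best response Harden.
Attacker against (Harden, Patch): payoffs 10, 8, 0 → best response Patch.
Attacker against (Harden, Monitor): payoffs 0, 1, 12 → best response Decoy.
Attacker against (Ignore, Patch): payoffs 0, 11, 12 → best response Decoy.
Attacker against (Ignore, Monitor): payoffs 5, 7, 9 → best response Decoy.
Auditor against (Harden, Patch): payoffs 11, 9 → best response Patch.
Auditor against (Harden, Monitor): payoffs 0, 8 → best response Monitor.
Auditor against (Harden, Decoy): payoffs 3, 0 → best response Patch.
Auditor against (Ignore, Patch): payoffs 8, 3 → best response Patch.
Auditor against (Ignore, Monitor): payoffs 12, 2 → best response Patch.
Auditor against (Ignore, Decoy): payoffs 3, 10 → best response Monitor.
No profile is a mutual best response for all players.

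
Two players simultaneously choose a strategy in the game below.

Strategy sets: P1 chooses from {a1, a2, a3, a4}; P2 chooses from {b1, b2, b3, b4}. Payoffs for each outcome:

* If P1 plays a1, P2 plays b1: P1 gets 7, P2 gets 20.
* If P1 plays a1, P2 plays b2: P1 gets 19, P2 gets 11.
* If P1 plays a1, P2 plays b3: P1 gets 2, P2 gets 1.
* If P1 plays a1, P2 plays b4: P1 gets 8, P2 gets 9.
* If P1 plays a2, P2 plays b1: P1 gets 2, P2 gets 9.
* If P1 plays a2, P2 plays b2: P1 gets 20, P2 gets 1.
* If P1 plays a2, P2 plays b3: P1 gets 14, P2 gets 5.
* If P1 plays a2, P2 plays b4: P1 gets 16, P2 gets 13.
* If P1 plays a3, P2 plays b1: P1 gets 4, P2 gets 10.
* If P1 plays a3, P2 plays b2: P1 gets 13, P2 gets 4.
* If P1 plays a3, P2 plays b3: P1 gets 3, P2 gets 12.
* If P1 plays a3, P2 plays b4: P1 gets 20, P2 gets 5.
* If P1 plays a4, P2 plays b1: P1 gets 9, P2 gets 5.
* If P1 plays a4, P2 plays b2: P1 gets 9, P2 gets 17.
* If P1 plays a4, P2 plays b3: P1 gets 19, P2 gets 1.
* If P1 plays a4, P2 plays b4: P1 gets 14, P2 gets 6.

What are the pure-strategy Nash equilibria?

none

For each strategy profile, look for a profitable unilateral deviation.
(a1, b1): P1 can switch to a4 (7 → 9). Not NE.
(a1, b2): P1 can switch to a2 (19 → 20). Not NE.
(a1, b3): P1 can switch to a2 (2 → 14). Not NE.
(a1, b4): P1 can switch to a2 (8 → 16). Not NE.
(a2, b1): P1 can switch to a1 (2 → 7). Not NE.
(a2, b2): P2 can switch to b1 (1 → 9). Not NE.
(a2, b3): P1 can switch to a4 (14 → 19). Not NE.
(a2, b4): P1 can switch to a3 (16 → 20). Not NE.
(a3, b1): P1 can switch to a1 (4 → 7). Not NE.
(a3, b2): P1 can switch to a1 (13 → 19). Not NE.
(a3, b3): P1 can switch to a2 (3 → 14). Not NE.
(a3, b4): P2 can switch to b1 (5 → 10). Not NE.
(The remaining 4 profiles each have a profitable deviation by the same check.)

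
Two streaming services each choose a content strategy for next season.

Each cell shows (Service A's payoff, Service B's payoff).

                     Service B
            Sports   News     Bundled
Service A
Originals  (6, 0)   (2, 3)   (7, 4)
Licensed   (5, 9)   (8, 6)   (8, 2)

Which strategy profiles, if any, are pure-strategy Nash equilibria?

No pure-strategy Nash equilibrium.

For each strategy profile, look for a profitable unilateral deviation.
(Originals, Sports): Service B can switch to News (0 → 3). Not NE.
(Originals, News): Service A can switch to Licensed (2 → 8). Not NE.
(Originals, Bundled): Service A can switch to Licensed (7 → 8). Not NE.
(Licensed, Sports): Service A can switch to Originals (5 → 6). Not NE.
(Licensed, News): Service B can switch to Sports (6 → 9). Not NE.
(Licensed, Bundled): Service B can switch to Sports (2 → 9). Not NE.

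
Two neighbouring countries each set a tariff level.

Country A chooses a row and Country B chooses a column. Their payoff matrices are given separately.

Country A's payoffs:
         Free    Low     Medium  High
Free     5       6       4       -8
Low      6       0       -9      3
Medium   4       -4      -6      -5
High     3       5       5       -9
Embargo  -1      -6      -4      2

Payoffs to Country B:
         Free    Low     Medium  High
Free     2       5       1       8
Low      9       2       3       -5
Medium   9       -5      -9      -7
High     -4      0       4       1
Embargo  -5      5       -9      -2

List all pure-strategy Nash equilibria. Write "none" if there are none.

Check each profile: it is a Nash equilibrium iff no player can strictly gain by switching unilaterally.
(Free, Free): Country A can switch to Low (5 → 6). Not NE.
(Free, Low): Country B can switch to High (5 → 8). Not NE.
(Free, Medium): Country A can switch to High (4 → 5). Not NE.
(Free, High): Country A can switch to Low (-8 → 3). Not NE.
(Low, Free): Country A gets 6, best alternative 5; Country B gets 9, best alternative 3. No profitable deviation — NE.
(Low, Low): Country A can switch to Free (0 → 6). Not NE.
(Low, Medium): Country A can switch to Free (-9 → 4). Not NE.
(High, Medium): Country A gets 5, best alternative 4; Country B gets 4, best alternative 1. No profitable deviation — NE.
(The remaining 12 profiles each have a profitable deviation by the same check.)

Pure-strategy Nash equilibria: (Low, Free) and (High, Medium)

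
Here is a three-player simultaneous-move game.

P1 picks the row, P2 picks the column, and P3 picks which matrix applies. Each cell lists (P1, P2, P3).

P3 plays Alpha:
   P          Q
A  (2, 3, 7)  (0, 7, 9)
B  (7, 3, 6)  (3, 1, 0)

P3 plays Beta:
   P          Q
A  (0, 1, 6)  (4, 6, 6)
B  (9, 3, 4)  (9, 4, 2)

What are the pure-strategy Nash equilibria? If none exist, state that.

Pure-strategy Nash equilibria: (B, P, Alpha), (B, Q, Beta)

P1 against (P, Alpha): payoffs 2, 7 → best response B.
P1 against (P, Beta): payoffs 0, 9 → best response B.
P1 against (Q, Alpha): payoffs 0, 3 → best response B.
P1 against (Q, Beta): payoffs 4, 9 → best response B.
P2 against (A, Alpha): payoffs 3, 7 → best response Q.
P2 against (A, Beta): payoffs 1, 6 → best response Q.
P2 against (B, Alpha): payoffs 3, 1 → best response P.
P2 against (B, Beta): payoffs 3, 4 → best response Q.
P3 against (A, P): payoffs 7, 6 → best response Alpha.
P3 against (A, Q): payoffs 9, 6 → best response Alpha.
P3 against (B, P): payoffs 6, 4 → best response Alpha.
P3 against (B, Q): payoffs 0, 2 → best response Beta.
Mutual best responses: (B, P, Alpha); (B, Q, Beta).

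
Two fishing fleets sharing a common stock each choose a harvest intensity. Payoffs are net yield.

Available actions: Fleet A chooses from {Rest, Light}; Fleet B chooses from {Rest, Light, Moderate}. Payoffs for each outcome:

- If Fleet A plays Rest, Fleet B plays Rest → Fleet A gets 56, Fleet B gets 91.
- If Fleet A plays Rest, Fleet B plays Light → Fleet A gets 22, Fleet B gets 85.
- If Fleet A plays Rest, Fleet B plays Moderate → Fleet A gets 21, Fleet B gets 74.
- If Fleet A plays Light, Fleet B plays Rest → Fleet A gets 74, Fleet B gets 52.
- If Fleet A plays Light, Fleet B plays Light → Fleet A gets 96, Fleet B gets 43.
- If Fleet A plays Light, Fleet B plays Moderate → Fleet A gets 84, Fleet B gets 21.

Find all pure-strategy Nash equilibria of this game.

The unique pure-strategy Nash equilibrium is (Light, Rest).

For each player, find the best response to each opponent profile; mutual best responses are the pure NE.
Fleet A against Rest: payoffs 56, 74 → best response Light.
Fleet A against Light: payoffs 22, 96 → best response Light.
Fleet A against Moderate: payoffs 21, 84 → best response Light.
Fleet B against Rest: payoffs 91, 85, 74 → best response Rest.
Fleet B against Light: payoffs 52, 43, 21 → best response Rest.
Mutual best responses: (Light, Rest).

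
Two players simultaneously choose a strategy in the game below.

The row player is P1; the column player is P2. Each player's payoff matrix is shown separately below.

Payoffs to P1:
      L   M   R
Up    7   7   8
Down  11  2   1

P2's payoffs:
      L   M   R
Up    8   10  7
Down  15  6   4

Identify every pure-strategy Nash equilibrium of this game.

P1 against L: payoffs 7, 11 → best response Down.
P1 against M: payoffs 7, 2 → best response Up.
P1 against R: payoffs 8, 1 → best response Up.
P2 against Up: payoffs 8, 10, 7 → best response M.
P2 against Down: payoffs 15, 6, 4 → best response L.
Mutual best responses: (Up, M); (Down, L).

Pure-strategy Nash equilibria: (Up, M), (Down, L)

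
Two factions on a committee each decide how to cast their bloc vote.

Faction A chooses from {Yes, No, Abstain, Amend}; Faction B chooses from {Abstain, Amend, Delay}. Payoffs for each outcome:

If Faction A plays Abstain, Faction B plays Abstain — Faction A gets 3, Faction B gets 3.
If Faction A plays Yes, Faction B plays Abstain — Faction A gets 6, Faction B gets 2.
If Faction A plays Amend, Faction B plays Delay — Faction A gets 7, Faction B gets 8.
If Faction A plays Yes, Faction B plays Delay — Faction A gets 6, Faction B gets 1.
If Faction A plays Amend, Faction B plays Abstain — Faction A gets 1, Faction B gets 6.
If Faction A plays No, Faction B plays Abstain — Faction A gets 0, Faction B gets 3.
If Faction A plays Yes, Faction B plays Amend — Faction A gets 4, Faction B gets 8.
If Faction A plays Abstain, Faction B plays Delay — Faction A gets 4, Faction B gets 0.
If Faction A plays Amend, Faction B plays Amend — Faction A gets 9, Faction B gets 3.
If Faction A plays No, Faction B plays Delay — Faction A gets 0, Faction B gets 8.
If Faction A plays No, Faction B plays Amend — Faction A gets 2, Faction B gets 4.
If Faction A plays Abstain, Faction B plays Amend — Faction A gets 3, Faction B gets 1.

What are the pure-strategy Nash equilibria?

Pure NE: (Amend, Delay)

Faction A against Abstain: payoffs 6, 0, 3, 1 → best response Yes.
Faction A against Amend: payoffs 4, 2, 3, 9 → best response Amend.
Faction A against Delay: payoffs 6, 0, 4, 7 → best response Amend.
Faction B against Yes: payoffs 2, 8, 1 → best response Amend.
Faction B against No: payoffs 3, 4, 8 → best response Delay.
Faction B against Abstain: payoffs 3, 1, 0 → best response Abstain.
Faction B against Amend: payoffs 6, 3, 8 → best response Delay.
Mutual best responses: (Amend, Delay).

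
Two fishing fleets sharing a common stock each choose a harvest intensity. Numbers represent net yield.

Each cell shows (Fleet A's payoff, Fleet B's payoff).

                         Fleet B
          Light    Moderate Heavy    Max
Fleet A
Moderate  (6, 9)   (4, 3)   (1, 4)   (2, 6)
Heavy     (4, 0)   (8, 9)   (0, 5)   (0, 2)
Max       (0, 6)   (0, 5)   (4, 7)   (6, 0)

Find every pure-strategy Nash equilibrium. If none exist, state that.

(Moderate, Light): Fleet A gets 6, best alternative 4; Fleet B gets 9, best alternative 6. No profitable deviation — NE.
(Moderate, Moderate): Fleet A can switch to Heavy (4 → 8). Not NE.
(Moderate, Heavy): Fleet A can switch to Max (1 → 4). Not NE.
(Moderate, Max): Fleet A can switch to Max (2 → 6). Not NE.
(Heavy, Light): Fleet A can switch to Moderate (4 → 6). Not NE.
(Heavy, Moderate): Fleet A gets 8, best alternative 4; Fleet B gets 9, best alternative 5. No profitable deviation — NE.
(Heavy, Heavy): Fleet A can switch to Moderate (0 → 1). Not NE.
(Heavy, Max): Fleet A can switch to Moderate (0 → 2). Not NE.
(Max, Light): Fleet A can switch to Moderate (0 → 6). Not NE.
(Max, Moderate): Fleet A can switch to Moderate (0 → 4). Not NE.
(Max, Heavy): Fleet A gets 4, best alternative 1; Fleet B gets 7, best alternative 6. No profitable deviation — NE.
(Max, Max): Fleet B can switch to Light (0 → 6). Not NE.

The pure Nash equilibria are (Moderate, Light), (Heavy, Moderate), (Max, Heavy).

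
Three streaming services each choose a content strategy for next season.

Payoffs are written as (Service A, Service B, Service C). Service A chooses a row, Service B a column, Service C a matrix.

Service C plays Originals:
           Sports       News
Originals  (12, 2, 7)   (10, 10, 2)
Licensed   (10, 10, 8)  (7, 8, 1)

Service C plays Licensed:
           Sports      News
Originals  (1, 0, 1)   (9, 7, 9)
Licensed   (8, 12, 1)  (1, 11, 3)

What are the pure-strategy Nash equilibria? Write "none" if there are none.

(Originals, Sports, Originals): Service B can switch to News (2 → 10). Not NE.
(Originals, Sports, Licensed): Service A can switch to Licensed (1 → 8). Not NE.
(Originals, News, Originals): Service C can switch to Licensed (2 → 9). Not NE.
(Originals, News, Licensed): Service A gets 9, best alternative 1; Service B gets 7, best alternative 0; Service C gets 9, best alternative 2. No profitable deviation — NE.
(Licensed, Sports, Originals): Service A can switch to Originals (10 → 12). Not NE.
(Licensed, Sports, Licensed): Service C can switch to Originals (1 → 8). Not NE.
(Licensed, News, Originals): Service A can switch to Originals (7 → 10). Not NE.
(Licensed, News, Licensed): Service A can switch to Originals (1 → 9). Not NE.

The unique pure-strategy Nash equilibrium is (Originals, News, Licensed).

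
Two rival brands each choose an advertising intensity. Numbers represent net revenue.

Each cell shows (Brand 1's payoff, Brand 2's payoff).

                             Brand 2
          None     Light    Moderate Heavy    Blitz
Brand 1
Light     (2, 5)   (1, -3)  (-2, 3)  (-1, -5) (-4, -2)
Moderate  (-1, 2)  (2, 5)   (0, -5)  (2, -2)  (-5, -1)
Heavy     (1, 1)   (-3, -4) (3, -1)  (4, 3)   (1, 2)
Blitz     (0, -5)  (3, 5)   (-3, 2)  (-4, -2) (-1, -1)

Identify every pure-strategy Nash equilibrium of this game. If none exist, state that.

For each strategy profile, look for a profitable unilateral deviation.
(Light, None): Brand 1 gets 2, best alternative 1; Brand 2 gets 5, best alternative 3. No profitable deviation — NE.
(Light, Light): Brand 1 can switch to Moderate (1 → 2). Not NE.
(Light, Moderate): Brand 1 can switch to Moderate (-2 → 0). Not NE.
(Light, Heavy): Brand 1 can switch to Moderate (-1 → 2). Not NE.
(Light, Blitz): Brand 1 can switch to Heavy (-4 → 1). Not NE.
(Moderate, None): Brand 1 can switch to Light (-1 → 2). Not NE.
(Moderate, Light): Brand 1 can switch to Blitz (2 → 3). Not NE.
(Moderate, Moderate): Brand 1 can switch to Heavy (0 → 3). Not NE.
(Moderate, Heavy): Brand 1 can switch to Heavy (2 → 4). Not NE.
(Moderate, Blitz): Brand 1 can switch to Light (-5 → -4). Not NE.
(Heavy, None): Brand 1 can switch to Light (1 → 2). Not NE.
(Heavy, Heavy): Brand 1 gets 4, best alternative 2; Brand 2 gets 3, best alternative 2. No profitable deviation — NE.
(Blitz, Light): Brand 1 gets 3, best alternative 2; Brand 2 gets 5, best alternative 2. No profitable deviation — NE.
(The remaining 7 profiles each have a profitable deviation by the same check.)

Pure-strategy Nash equilibria: (Light, None); (Heavy, Heavy); (Blitz, Light)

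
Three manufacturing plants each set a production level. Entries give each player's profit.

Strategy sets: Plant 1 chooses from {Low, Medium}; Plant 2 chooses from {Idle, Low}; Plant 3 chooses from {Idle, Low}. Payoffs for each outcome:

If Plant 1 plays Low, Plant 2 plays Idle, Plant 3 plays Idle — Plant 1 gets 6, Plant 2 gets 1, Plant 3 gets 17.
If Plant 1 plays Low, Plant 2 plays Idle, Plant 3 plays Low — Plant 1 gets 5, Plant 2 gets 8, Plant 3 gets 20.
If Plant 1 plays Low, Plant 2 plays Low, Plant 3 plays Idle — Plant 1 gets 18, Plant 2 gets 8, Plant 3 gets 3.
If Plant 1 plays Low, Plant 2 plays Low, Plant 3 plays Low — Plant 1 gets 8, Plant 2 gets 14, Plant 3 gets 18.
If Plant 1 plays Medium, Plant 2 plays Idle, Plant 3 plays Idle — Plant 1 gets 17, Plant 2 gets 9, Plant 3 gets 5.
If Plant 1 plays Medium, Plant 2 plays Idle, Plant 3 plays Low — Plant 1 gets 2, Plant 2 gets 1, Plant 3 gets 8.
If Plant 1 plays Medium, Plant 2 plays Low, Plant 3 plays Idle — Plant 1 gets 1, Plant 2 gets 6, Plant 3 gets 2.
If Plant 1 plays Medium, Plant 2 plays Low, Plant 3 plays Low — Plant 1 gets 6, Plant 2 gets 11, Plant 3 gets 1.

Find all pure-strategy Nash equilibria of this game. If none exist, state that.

(Low, Low, Low)

Check each profile: it is a Nash equilibrium iff no player can strictly gain by switching unilaterally.
(Low, Idle, Idle): Plant 1 can switch to Medium (6 → 17). Not NE.
(Low, Idle, Low): Plant 2 can switch to Low (8 → 14). Not NE.
(Low, Low, Idle): Plant 3 can switch to Low (3 → 18). Not NE.
(Low, Low, Low): Plant 1 gets 8, best alternative 6; Plant 2 gets 14, best alternative 8; Plant 3 gets 18, best alternative 3. No profitable deviation — NE.
(Medium, Idle, Idle): Plant 3 can switch to Low (5 → 8). Not NE.
(Medium, Idle, Low): Plant 1 can switch to Low (2 → 5). Not NE.
(Medium, Low, Idle): Plant 1 can switch to Low (1 → 18). Not NE.
(Medium, Low, Low): Plant 1 can switch to Low (6 → 8). Not NE.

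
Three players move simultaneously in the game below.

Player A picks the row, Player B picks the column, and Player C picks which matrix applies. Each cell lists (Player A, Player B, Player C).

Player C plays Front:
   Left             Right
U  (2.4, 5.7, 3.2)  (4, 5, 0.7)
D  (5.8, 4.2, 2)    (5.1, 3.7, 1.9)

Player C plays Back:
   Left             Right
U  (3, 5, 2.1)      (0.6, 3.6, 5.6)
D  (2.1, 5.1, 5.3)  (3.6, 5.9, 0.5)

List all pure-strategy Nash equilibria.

Check each profile: it is a Nash equilibrium iff no player can strictly gain by switching unilaterally.
(U, Left, Front): Player A can switch to D (2.4 → 5.8). Not NE.
(U, Left, Back): Player C can switch to Front (2.1 → 3.2). Not NE.
(U, Right, Front): Player A can switch to D (4 → 5.1). Not NE.
(U, Right, Back): Player A can switch to D (0.6 → 3.6). Not NE.
(D, Left, Front): Player C can switch to Back (2 → 5.3). Not NE.
(D, Left, Back): Player A can switch to U (2.1 → 3). Not NE.
(D, Right, Front): Player B can switch to Left (3.7 → 4.2). Not NE.
(D, Right, Back): Player C can switch to Front (0.5 → 1.9). Not NE.

There is no pure-strategy Nash equilibrium.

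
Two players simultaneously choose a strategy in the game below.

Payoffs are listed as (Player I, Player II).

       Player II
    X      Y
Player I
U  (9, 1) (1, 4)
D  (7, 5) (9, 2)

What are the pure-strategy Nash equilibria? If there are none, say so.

There is no pure-strategy Nash equilibrium.

For each player, find the best response to each opponent profile; mutual best responses are the pure NE.
Player I against X: payoffs 9, 7 → best response U.
Player I against Y: payoffs 1, 9 → best response D.
Player II against U: payoffs 1, 4 → best response Y.
Player II against D: payoffs 5, 2 → best response X.
No profile is a mutual best response for all players.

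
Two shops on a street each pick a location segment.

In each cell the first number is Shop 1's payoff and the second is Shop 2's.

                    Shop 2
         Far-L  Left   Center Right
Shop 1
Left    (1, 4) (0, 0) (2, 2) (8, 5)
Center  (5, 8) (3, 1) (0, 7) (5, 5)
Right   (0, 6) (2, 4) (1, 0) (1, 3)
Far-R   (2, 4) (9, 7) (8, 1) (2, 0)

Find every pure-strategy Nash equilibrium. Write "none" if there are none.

(Left, Far-L): Shop 1 can switch to Center (1 → 5). Not NE.
(Left, Left): Shop 1 can switch to Center (0 → 3). Not NE.
(Left, Center): Shop 1 can switch to Far-R (2 → 8). Not NE.
(Left, Right): Shop 1 gets 8, best alternative 5; Shop 2 gets 5, best alternative 4. No profitable deviation — NE.
(Center, Far-L): Shop 1 gets 5, best alternative 2; Shop 2 gets 8, best alternative 7. No profitable deviation — NE.
(Center, Left): Shop 1 can switch to Far-R (3 → 9). Not NE.
(Center, Center): Shop 1 can switch to Left (0 → 2). Not NE.
(Center, Right): Shop 1 can switch to Left (5 → 8). Not NE.
(Right, Far-L): Shop 1 can switch to Left (0 → 1). Not NE.
(Right, Left): Shop 1 can switch to Center (2 → 3). Not NE.
(Far-R, Left): Shop 1 gets 9, best alternative 3; Shop 2 gets 7, best alternative 4. No profitable deviation — NE.
(The remaining 5 profiles each have a profitable deviation by the same check.)

The pure Nash equilibria are (Left, Right); (Center, Far-L); (Far-R, Left).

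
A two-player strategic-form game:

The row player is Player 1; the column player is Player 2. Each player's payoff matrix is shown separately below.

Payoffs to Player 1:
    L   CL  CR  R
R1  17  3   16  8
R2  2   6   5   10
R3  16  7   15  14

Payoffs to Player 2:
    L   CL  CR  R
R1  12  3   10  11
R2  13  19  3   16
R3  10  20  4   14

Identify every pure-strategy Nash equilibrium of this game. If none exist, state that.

Player 1 against L: payoffs 17, 2, 16 → best response R1.
Player 1 against CL: payoffs 3, 6, 7 → best response R3.
Player 1 against CR: payoffs 16, 5, 15 → best response R1.
Player 1 against R: payoffs 8, 10, 14 → best response R3.
Player 2 against R1: payoffs 12, 3, 10, 11 → best response L.
Player 2 against R2: payoffs 13, 19, 3, 16 → best response CL.
Player 2 against R3: payoffs 10, 20, 4, 14 → best response CL.
Mutual best responses: (R1, L); (R3, CL).

The pure Nash equilibria are (R1, L) and (R3, CL).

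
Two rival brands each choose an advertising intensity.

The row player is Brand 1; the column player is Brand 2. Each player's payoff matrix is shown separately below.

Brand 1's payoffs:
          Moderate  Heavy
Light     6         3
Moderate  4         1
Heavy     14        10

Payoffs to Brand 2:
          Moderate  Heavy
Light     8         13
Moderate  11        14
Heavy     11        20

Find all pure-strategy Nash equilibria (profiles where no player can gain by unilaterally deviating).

Brand 1 against Moderate: payoffs 6, 4, 14 → best response Heavy.
Brand 1 against Heavy: payoffs 3, 1, 10 → best response Heavy.
Brand 2 against Light: payoffs 8, 13 → best response Heavy.
Brand 2 against Moderate: payoffs 11, 14 → best response Heavy.
Brand 2 against Heavy: payoffs 11, 20 → best response Heavy.
Mutual best responses: (Heavy, Heavy).

The unique pure-strategy Nash equilibrium is (Heavy, Heavy).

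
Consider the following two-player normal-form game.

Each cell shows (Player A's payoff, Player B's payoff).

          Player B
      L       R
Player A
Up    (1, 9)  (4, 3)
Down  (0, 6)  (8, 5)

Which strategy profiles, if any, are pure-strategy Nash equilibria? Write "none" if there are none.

(Up, L): Player A gets 1, best alternative 0; Player B gets 9, best alternative 3. No profitable deviation — NE.
(Up, R): Player A can switch to Down (4 → 8). Not NE.
(Down, L): Player A can switch to Up (0 → 1). Not NE.
(Down, R): Player B can switch to L (5 → 6). Not NE.

The unique pure-strategy Nash equilibrium is (Up, L).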